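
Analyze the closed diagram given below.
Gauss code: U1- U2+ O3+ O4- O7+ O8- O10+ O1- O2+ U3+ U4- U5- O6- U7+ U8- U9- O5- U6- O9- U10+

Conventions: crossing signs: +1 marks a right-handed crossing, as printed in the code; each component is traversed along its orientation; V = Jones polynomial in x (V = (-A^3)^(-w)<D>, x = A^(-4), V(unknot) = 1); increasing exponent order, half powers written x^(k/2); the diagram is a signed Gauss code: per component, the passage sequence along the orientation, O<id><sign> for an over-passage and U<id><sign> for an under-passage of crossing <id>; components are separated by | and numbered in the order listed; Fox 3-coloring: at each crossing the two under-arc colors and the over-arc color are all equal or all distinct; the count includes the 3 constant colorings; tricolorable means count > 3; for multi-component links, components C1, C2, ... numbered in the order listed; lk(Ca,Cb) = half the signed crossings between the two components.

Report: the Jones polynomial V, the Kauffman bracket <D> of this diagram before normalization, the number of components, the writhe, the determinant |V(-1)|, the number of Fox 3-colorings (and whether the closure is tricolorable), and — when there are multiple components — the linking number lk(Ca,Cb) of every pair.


V(x) = -x^-4 + x^-3 + x^-1
bracket: A^-2 + A^6 - A^10, w = -2
1 component, writhe -2, over 10 crossings
det 3, colorings 9 of 3^10 — tricolorable
observation: |V(-1)| = 3: so tricolorable, since 3 divides 3


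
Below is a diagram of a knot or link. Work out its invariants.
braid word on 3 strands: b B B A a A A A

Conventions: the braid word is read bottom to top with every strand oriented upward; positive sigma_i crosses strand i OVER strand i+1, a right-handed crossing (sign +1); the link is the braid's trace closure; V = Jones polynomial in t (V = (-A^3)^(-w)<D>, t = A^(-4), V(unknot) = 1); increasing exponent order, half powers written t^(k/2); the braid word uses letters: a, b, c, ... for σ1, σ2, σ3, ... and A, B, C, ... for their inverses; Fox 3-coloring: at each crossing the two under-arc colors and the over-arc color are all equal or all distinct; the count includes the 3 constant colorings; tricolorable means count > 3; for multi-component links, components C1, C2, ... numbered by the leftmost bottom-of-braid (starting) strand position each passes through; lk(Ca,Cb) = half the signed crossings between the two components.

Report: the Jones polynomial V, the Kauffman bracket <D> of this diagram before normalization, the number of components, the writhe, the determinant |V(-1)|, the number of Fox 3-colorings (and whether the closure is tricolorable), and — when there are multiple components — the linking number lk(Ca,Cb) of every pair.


V(t) = -t^-4 + t^-3 + t^-1
bracket: A^-8 + 1 - A^4, w = -4
1 component, writhe -4, over 8 crossings
det 3, colorings 9 of 3^8 — tricolorable
observation: |V(-1)| = 3: so tricolorable, since 3 divides 3


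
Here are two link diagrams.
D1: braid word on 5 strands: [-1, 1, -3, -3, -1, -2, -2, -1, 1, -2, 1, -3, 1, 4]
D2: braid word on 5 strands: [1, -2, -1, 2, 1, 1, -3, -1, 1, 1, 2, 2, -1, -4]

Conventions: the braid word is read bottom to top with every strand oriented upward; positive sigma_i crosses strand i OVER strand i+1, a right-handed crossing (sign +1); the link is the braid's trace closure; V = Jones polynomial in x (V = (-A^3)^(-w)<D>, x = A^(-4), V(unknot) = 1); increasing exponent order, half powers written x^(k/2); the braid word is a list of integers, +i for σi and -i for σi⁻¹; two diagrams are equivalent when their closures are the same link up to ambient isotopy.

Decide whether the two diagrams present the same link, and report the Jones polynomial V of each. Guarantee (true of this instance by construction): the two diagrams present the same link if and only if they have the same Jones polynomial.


same link: no
V(D1) = x^-8 - 2x^-7 + x^-6 - 2x^-5 + 2x^-4 + x^-2  [14 crossings, <D> = A^-4 + 2A^4 - 2A^8 + A^12 - 2A^16 + A^20, w = -4]
V(D2) = x - x^2 + 2x^3 - x^4 + x^5 - x^6  (w +2, c 14, <D> = -A^-18 + A^-14 - A^-10 + 2A^-6 - A^-2 + A^2)
note: 2 classes among 2 diagrams; unequal V(x) rules out equality


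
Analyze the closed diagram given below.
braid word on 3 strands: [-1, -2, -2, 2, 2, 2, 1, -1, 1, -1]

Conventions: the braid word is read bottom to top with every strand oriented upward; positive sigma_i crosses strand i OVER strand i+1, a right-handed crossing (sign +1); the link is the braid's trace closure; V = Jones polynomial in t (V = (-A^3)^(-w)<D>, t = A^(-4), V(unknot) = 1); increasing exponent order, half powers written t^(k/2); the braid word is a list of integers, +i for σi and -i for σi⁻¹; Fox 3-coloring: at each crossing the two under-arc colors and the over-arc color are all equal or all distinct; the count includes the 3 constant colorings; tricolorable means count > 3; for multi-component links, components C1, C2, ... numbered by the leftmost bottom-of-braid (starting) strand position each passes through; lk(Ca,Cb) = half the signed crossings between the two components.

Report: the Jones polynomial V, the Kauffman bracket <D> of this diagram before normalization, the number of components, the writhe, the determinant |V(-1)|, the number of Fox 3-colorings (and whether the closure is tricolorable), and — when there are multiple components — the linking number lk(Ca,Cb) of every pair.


V = 1
<D> = 1 (w = 0)
1 component over 10 crossings, w = 0
3 Fox colorings among 3^10, |V(-1)| = 1: not tricolorable
why: |V(-1)| = 1: so not tricolorable, since 3 does not divide 1


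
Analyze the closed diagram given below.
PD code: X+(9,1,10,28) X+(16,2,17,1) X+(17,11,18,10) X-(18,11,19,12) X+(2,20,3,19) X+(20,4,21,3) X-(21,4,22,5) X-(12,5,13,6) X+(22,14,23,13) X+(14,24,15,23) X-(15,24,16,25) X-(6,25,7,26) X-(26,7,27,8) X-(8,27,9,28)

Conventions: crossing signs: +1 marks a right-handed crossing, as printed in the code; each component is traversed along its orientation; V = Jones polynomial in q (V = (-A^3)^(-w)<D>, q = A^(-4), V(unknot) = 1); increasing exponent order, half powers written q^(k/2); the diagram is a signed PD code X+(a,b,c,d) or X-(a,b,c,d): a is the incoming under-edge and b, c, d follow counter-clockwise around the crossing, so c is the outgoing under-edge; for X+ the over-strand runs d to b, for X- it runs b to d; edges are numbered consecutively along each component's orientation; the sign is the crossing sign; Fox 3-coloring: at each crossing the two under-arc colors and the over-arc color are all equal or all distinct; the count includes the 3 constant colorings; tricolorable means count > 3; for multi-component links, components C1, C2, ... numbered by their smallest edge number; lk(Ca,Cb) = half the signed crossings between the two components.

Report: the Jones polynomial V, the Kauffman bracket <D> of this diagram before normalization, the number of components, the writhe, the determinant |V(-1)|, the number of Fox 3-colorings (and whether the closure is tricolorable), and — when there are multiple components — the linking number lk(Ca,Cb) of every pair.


V(q) = -q^-3 + 2q^-2 - 2q^-1 + 3 - 2q + 2q^2 - q^3
bracket: -A^-12 + 2A^-8 - 2A^-4 + 3 - 2A^4 + 2A^8 - A^12, w = 0
1 component, writhe 0, over 14 crossings
det 13, colorings 3 of 3^14 — not tricolorable
observation: det 13 = |V(-1)|; not divisible by 3, so not tricolorable


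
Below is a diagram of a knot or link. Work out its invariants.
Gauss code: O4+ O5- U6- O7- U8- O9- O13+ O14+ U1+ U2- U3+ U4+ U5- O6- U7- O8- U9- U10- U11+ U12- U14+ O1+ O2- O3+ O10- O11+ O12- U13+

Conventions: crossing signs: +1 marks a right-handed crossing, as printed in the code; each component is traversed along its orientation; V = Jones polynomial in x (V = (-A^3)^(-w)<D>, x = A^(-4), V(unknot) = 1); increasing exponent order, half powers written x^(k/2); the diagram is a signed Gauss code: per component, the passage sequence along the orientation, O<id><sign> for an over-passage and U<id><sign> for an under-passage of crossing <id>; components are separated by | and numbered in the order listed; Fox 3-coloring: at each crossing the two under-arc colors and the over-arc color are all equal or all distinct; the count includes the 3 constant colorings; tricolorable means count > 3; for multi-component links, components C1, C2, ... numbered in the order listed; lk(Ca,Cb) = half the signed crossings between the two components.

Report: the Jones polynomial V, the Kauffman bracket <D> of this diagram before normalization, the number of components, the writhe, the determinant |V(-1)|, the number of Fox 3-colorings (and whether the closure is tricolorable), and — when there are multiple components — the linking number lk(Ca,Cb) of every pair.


V(x) = x^-5 - 2x^-4 + 2x^-3 - 2x^-2 + 2x^-1 - 1 + x
bracket: A^-10 - A^-6 + 2A^-2 - 2A^2 + 2A^6 - 2A^10 + A^14, w = -2
1 component, writhe -2, over 14 crossings
det 11, colorings 3 of 3^14 — not tricolorable
observation: w = -2 (over 14 crossings) is diagram-only; (-A^3)^(2) removes it from V


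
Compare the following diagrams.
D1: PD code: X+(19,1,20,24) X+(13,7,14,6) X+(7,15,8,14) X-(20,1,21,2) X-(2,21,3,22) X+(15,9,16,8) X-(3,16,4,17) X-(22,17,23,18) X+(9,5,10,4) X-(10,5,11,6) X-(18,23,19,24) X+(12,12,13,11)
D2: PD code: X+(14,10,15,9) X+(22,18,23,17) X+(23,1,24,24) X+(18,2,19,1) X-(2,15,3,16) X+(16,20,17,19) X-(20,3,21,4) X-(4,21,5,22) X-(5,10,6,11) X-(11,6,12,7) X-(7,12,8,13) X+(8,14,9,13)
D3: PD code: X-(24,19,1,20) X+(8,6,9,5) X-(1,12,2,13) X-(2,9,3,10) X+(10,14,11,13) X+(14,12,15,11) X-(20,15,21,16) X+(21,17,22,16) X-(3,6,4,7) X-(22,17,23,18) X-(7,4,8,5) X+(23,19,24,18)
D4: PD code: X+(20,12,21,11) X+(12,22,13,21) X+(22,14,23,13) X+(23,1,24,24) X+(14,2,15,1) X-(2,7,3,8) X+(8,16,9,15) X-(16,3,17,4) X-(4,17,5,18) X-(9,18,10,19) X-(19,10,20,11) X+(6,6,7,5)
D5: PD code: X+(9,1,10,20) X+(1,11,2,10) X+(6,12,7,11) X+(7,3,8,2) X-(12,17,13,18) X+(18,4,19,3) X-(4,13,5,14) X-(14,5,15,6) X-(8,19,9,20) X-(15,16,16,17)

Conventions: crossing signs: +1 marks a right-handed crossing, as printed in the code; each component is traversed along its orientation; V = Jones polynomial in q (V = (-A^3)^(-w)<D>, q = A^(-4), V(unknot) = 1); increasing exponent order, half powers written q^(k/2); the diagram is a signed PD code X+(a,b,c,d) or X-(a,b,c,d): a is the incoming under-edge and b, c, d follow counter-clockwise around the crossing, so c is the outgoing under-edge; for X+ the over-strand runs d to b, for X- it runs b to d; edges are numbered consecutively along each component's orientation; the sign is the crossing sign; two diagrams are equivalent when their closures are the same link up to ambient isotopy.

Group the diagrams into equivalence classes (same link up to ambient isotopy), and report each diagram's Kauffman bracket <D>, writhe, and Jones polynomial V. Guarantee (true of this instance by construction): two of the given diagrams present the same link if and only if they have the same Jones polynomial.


equivalence classes: {D1} | {D2, D4, D5} | {D3}
D1 (bracket -A^-12 + A^-8 - A^-4 + 3 - A^4 + A^8 - A^12; 12 crossings at w = 0): V = -q^-3 + q^-2 - q^-1 + 3 - q + q^2 - q^3
D2 (bracket -A^-12 + 2A^-8 - 2A^-4 + 3 - 2A^4 + 2A^8 - A^12; 12 crossings at w = 0): V = -q^-3 + 2q^-2 - 2q^-1 + 3 - 2q + 2q^2 - q^3
V(D3) = 1  (w -2, c 12, <D> = A^-6)
V(D4) = -q^-3 + 2q^-2 - 2q^-1 + 3 - 2q + 2q^2 - q^3  (w +2, c 12, <D> = -A^-6 + 2A^-2 - 2A^2 + 3A^6 - 2A^10 + 2A^14 - A^18)
V(D5) = -q^-3 + 2q^-2 - 2q^-1 + 3 - 2q + 2q^2 - q^3  [10 crossings, <D> = -A^-12 + 2A^-8 - 2A^-4 + 3 - 2A^4 + 2A^8 - A^12, w = 0]
observation: 3 values of V(q) split the 5 diagrams


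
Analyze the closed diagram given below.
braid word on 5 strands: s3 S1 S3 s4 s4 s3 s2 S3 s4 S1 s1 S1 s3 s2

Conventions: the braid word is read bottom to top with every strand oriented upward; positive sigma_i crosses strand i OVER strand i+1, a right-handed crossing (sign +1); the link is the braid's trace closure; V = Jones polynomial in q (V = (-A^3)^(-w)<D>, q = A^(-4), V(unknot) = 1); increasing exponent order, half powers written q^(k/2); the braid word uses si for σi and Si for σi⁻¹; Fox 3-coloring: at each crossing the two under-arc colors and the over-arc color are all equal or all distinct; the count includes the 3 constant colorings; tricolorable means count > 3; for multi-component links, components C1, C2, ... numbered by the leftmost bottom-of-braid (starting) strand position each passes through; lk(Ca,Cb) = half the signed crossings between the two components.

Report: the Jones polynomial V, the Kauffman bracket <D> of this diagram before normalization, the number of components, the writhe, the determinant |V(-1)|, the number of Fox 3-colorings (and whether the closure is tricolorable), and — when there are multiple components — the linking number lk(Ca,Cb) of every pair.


Jones polynomial: V(q) = q^-1 - 1 + 2q - 2q^2 + 2q^3 - 2q^4 + q^5
<D> = A^-8 - 2A^-4 + 2 - 2A^4 + 2A^8 - A^12 + A^16; writhe +4
components 1, writhe +4 (14 crossings)
3-colorings: 3 of 3^14, det 11 — not tricolorable
note: |V(-1)| = 11: so not tricolorable, since 3 does not divide 11


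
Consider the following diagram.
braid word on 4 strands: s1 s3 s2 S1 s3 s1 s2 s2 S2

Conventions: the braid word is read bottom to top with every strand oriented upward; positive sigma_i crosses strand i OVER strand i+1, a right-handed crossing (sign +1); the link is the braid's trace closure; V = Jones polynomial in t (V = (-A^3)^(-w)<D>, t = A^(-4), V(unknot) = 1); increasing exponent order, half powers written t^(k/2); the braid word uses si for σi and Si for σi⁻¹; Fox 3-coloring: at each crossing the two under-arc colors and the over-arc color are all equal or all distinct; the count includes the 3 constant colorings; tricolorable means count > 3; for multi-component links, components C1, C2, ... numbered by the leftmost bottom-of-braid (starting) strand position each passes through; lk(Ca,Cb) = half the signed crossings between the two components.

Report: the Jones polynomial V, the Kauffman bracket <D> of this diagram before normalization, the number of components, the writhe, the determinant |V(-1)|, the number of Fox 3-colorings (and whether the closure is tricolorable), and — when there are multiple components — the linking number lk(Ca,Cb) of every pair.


V = t + t^3 - t^4
<D> = A^-1 - A^3 - A^11 (w = +5)
1 component over 9 crossings, w = +5
9 Fox colorings among 3^9, |V(-1)| = 3: tricolorable
why: V spans 3 powers of t: at least 3 crossings in any diagram


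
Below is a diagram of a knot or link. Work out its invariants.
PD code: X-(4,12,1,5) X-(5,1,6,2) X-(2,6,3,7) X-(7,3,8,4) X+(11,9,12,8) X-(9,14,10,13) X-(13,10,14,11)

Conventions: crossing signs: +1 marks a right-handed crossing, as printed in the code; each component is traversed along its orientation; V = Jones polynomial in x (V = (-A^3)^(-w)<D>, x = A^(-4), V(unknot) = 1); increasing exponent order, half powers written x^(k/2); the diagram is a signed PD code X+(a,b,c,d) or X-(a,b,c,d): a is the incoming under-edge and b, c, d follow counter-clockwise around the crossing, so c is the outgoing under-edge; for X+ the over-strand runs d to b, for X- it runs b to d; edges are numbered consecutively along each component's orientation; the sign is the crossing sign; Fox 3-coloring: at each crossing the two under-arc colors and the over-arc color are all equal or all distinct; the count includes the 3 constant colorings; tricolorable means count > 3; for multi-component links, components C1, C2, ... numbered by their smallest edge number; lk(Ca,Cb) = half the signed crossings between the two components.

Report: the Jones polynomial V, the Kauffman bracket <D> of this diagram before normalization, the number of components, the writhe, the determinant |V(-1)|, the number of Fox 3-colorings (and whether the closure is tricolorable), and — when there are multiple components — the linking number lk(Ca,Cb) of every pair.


Jones polynomial: V(x) = x^-8 - x^-7 + 2x^-6 - x^-5 + 2x^-4 + x^-2
<D> = -A^-7 - 2A + A^5 - 2A^9 + A^13 - A^17; writhe -5
components 3, writhe -5 (7 crossings)
linking number lk(C1,C2) = -2
lk(C1,C3): 0
lk(C2,C3) = -1
3-colorings: 3 of 3^7, det 8 — not tricolorable
note: |V(-1)| = 8: so not tricolorable, since 3 does not divide 8


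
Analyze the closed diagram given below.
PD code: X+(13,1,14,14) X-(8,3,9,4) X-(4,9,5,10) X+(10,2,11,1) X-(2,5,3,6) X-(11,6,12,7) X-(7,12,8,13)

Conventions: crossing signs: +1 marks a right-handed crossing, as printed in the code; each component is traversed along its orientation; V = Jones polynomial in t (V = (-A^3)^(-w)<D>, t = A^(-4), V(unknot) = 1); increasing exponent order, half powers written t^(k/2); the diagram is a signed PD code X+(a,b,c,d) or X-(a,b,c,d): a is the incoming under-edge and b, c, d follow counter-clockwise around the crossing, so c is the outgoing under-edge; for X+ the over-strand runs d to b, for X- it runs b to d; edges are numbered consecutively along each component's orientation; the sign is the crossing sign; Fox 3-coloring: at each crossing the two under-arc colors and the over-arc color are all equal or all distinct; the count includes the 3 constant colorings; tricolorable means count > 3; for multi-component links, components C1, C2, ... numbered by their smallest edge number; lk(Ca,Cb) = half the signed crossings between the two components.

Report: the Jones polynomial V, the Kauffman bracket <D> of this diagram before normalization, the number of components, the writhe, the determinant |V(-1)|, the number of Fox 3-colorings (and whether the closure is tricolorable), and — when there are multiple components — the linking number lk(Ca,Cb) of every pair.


V = -t^-6 + t^-5 - t^-4 + 2t^-3 - t^-2 + t^-1
<D> = -A^-5 + A^-1 - 2A^3 + A^7 - A^11 + A^15 (w = -3)
1 component over 7 crossings, w = -3
3 Fox colorings among 3^7, |V(-1)| = 7: not tricolorable
why: w = -3 (over 7 crossings) is diagram-only; (-A^3)^(3) removes it from V


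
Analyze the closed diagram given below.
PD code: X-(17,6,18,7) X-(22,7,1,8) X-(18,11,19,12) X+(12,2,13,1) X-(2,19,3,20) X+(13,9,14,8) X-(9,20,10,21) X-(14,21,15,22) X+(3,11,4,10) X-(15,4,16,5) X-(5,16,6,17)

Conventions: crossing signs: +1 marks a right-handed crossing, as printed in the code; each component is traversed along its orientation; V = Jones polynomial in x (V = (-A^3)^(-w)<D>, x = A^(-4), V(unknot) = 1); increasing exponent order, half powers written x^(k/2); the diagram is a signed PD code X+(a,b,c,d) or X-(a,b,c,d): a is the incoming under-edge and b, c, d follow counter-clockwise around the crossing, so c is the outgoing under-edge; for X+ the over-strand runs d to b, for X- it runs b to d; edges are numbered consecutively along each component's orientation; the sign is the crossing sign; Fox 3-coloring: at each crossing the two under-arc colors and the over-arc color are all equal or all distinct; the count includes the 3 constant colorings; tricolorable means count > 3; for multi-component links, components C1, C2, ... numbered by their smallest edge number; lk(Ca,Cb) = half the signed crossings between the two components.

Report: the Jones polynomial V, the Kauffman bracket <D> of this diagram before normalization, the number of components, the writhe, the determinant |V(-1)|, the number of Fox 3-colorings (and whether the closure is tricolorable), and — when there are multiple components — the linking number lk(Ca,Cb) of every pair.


V = -x^-6 + x^-5 - x^-4 + 2x^-3 - x^-2 + x^-1
<D> = -A^-11 + A^-7 - 2A^-3 + A - A^5 + A^9 (w = -5)
1 component over 11 crossings, w = -5
3 Fox colorings among 3^11, |V(-1)| = 7: not tricolorable
why: det 7 = |V(-1)|; not divisible by 3, so not tricolorable


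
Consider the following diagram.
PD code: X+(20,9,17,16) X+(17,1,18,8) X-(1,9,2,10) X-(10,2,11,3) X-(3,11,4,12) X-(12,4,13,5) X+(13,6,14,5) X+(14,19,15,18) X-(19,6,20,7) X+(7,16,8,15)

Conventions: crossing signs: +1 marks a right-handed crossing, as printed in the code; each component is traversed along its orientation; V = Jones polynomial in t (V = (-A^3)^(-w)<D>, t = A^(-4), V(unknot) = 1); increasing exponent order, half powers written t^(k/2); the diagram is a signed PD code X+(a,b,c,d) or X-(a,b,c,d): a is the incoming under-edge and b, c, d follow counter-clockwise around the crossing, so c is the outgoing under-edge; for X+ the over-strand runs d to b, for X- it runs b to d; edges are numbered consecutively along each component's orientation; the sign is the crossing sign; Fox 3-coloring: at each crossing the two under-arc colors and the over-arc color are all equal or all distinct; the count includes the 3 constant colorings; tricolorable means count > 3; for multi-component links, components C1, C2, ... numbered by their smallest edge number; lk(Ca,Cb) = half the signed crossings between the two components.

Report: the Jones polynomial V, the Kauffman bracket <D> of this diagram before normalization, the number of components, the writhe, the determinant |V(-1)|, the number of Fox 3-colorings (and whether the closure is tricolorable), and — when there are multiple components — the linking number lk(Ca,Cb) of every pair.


V = t^-2 + 2 + t^2
<D> = A^-8 + 2 + A^8 (w = 0)
3 components over 10 crossings, w = 0
lk(C1,C2): -1
lk(C1,C3) = 0
linking number lk(C2,C3) = +1
3 Fox colorings among 3^10, |V(-1)| = 4: not tricolorable
why: palindromic: swapping t for 1/t fixes V


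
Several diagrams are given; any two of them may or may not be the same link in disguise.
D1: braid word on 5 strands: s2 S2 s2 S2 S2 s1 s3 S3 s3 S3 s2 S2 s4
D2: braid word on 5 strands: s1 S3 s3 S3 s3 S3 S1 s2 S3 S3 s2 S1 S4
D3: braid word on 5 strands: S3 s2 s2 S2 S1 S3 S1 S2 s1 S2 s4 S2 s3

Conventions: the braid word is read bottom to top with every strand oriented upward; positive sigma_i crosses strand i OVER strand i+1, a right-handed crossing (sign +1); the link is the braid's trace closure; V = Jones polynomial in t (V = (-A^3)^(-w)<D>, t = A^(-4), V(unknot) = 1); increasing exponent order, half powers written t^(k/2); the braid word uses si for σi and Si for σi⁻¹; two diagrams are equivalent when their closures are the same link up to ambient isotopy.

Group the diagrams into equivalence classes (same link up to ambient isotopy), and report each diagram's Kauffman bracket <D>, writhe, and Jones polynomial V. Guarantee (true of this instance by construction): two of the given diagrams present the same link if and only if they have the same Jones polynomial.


classes: {D1} | {D2} | {D3}
V(D1) = -t^(-1/2) - t^(1/2)  [13 crossings, <D> = A + A^5, w = +1]
D2 (bracket A^-15 - A^-11 + 2A^-7 - A^-3 + 2A - A^5; 13 crossings at w = -3): V = t^(-7/2) - 2t^(-5/2) + t^(-3/2) - 2t^(-1/2) + t^(1/2) - t^(3/2)
V(D3) = -t^(-9/2) - t^(-5/2) + t^(-3/2) - t^(-1/2)  [13 crossings, <D> = A^-7 - A^-3 + A + A^9, w = -3]
note: 3 values of V(t) split the 3 diagrams


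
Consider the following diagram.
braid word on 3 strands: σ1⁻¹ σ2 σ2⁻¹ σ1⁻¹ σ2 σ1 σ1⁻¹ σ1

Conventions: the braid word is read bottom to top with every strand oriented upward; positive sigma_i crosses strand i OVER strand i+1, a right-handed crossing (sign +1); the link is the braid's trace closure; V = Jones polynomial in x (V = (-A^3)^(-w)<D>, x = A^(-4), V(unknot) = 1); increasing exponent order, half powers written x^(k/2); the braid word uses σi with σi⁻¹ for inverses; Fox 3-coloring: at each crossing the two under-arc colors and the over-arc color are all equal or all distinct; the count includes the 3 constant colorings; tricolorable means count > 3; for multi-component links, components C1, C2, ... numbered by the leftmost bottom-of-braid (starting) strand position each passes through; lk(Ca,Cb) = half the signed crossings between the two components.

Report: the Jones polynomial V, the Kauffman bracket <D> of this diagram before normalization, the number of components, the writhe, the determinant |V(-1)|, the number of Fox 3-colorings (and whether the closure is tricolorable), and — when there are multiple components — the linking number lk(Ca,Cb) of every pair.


V(x) = 1
bracket: 1, w = 0
1 component, writhe 0, over 8 crossings
det 1, colorings 3 of 3^8 — not tricolorable
observation: the word shrinks to σ1⁻¹ σ1⁻¹ σ2 σ1 after cancelling


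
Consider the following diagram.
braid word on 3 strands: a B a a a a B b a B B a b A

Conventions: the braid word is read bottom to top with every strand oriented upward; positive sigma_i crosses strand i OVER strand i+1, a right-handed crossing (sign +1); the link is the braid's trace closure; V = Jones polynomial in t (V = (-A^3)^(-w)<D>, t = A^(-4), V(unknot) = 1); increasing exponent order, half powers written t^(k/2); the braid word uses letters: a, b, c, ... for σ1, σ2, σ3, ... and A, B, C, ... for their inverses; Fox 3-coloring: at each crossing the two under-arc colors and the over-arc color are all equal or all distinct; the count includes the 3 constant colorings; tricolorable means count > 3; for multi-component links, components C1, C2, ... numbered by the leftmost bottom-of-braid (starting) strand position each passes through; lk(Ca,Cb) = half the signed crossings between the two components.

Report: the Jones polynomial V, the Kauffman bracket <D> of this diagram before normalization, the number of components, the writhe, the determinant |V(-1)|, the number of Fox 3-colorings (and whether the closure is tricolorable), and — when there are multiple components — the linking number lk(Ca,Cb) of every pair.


Jones polynomial: V(t) = 1 + 2t^2 - t^3 + 2t^4 - 2t^5 + 2t^6 - t^7 + t^8
<D> = A^-20 - A^-16 + 2A^-12 - 2A^-8 + 2A^-4 - 1 + 2A^4 + A^12; writhe +4
components 3, writhe +4 (14 crossings)
linking number lk(C1,C2) = -1
lk(C1,C3): 0
lk(C2,C3) = +3
3-colorings: 9 of 3^14, det 12 — tricolorable
note: det 12 = |V(-1)|; divisible by 3, so tricolorable


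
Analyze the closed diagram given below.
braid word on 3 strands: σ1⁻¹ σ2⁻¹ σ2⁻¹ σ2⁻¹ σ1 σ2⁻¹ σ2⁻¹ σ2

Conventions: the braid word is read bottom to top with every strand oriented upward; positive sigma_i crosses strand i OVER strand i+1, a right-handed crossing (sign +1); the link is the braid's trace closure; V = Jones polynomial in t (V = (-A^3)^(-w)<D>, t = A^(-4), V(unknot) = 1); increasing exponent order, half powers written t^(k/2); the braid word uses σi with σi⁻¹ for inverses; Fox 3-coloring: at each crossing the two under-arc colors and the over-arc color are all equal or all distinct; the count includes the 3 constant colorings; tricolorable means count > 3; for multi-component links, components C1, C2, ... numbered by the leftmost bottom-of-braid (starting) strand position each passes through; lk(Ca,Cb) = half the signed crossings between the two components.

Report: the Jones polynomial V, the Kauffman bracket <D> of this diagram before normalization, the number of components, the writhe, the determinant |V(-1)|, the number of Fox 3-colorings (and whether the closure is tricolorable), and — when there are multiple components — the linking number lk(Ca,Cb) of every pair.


V(t) = -t^-4 + t^-3 + t^-1
bracket: A^-8 + 1 - A^4, w = -4
1 component, writhe -4, over 8 crossings
det 3, colorings 9 of 3^8 — tricolorable
observation: V spans 3 powers of t: at least 3 crossings in any diagram


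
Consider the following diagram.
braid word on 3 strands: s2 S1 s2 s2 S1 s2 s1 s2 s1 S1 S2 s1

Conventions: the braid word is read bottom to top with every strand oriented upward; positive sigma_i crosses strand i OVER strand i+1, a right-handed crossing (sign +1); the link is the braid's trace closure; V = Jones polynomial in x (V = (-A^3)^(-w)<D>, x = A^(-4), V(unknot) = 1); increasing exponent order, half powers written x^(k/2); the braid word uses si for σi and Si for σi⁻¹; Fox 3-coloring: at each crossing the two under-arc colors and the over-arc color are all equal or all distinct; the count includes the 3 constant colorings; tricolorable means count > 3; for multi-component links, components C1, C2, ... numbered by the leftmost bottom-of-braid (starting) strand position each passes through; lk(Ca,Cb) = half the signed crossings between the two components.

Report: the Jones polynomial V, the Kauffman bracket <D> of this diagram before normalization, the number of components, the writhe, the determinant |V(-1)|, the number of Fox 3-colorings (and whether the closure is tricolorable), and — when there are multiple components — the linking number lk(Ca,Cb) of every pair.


V = 2x - x^2 + 3x^3 - 2x^4 + 2x^5 - x^6 + x^7
<D> = A^-16 - A^-12 + 2A^-8 - 2A^-4 + 3 - A^4 + 2A^8 (w = +4)
3 components over 12 crossings, w = +4
lk(C1,C2): +2
lk(C1,C3) = -1
linking number lk(C2,C3) = +1
9 Fox colorings among 3^12, |V(-1)| = 12: tricolorable
why: free reduction leaves σ2 σ1⁻¹ σ2 σ2 σ1⁻¹ σ2 σ1 σ1 of the original 12 letters


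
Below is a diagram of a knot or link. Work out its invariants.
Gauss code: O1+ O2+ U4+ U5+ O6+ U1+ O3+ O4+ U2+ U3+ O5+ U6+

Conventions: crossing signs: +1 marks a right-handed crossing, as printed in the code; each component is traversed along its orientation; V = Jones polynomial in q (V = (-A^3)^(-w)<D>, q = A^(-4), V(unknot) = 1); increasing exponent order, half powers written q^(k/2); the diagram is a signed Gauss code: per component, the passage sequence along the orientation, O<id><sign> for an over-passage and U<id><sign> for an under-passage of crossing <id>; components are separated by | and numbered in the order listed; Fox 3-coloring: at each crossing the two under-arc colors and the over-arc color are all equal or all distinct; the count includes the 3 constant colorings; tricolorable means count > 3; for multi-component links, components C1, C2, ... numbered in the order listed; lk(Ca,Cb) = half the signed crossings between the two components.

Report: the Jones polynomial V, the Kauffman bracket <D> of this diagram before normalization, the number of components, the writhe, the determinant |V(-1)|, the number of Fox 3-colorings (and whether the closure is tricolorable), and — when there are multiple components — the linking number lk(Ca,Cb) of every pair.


V(q) = q^2 + q^4 - q^5 + q^6 - q^7
bracket: -A^-10 + A^-6 - A^-2 + A^2 + A^10, w = +6
1 component, writhe +6, over 6 crossings
det 5, colorings 3 of 3^6 — not tricolorable
observation: the span of V is 5, forcing >= 5 crossings in any diagram


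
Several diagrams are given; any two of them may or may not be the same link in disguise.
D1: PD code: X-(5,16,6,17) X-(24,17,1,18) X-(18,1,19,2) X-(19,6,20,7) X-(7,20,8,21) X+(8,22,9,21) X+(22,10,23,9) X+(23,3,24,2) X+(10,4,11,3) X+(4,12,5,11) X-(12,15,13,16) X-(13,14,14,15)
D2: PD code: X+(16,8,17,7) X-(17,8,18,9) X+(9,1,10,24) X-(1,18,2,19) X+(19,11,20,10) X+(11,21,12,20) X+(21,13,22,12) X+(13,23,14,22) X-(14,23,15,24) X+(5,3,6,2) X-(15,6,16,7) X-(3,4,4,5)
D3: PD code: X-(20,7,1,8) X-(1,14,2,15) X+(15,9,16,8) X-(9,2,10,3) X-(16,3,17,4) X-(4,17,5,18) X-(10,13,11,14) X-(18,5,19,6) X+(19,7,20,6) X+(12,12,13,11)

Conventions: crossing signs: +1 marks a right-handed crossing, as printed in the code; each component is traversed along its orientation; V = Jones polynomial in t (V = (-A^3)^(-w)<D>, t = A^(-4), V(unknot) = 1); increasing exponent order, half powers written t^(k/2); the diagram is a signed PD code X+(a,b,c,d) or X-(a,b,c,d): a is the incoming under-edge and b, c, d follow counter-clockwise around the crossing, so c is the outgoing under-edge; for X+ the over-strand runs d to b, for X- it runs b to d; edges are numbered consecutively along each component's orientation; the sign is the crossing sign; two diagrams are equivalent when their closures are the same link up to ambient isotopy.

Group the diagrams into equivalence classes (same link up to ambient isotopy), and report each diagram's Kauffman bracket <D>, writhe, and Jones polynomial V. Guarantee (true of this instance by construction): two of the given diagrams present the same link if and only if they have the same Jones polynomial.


equivalence classes: {D1} | {D2} | {D3}
D1 (bracket A^-6; 12 crossings at w = -2): V = 1
D2 (bracket A^-14 - 2A^-10 + 2A^-6 - 2A^-2 + 2A^2 - A^6 + A^10; 12 crossings at w = +2): V = t^-1 - 1 + 2t - 2t^2 + 2t^3 - 2t^4 + t^5
V(D3) = -t^-6 + t^-5 - t^-4 + 2t^-3 - t^-2 + t^-1  [10 crossings, <D> = A^-8 - A^-4 + 2 - A^4 + A^8 - A^12, w = -4]
key observation: 3 values of V(t) split the 3 diagrams


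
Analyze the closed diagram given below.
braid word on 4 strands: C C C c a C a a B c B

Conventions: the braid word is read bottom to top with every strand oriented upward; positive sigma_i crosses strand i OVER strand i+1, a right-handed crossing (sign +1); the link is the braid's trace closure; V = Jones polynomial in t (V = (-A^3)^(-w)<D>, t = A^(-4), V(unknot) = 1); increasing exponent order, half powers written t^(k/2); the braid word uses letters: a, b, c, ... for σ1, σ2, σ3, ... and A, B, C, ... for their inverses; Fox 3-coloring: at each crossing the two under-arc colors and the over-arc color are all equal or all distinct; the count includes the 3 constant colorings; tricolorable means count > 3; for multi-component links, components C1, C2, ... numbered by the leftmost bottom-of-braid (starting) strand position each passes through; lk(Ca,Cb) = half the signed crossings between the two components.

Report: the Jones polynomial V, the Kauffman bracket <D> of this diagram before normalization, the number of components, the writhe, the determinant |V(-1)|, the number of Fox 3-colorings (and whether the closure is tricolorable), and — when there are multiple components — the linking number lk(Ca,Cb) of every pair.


V = -t^-5 + t^-4 - 2t^-3 + 4t^-2 - 3t^-1 + 4 - 3t + 2t^2 - t^3
<D> = A^-15 - 2A^-11 + 3A^-7 - 4A^-3 + 3A - 4A^5 + 2A^9 - A^13 + A^17 (w = -1)
1 component over 11 crossings, w = -1
9 Fox colorings among 3^11, |V(-1)| = 21: tricolorable
why: V spans 8 powers of t: at least 8 crossings in any diagram


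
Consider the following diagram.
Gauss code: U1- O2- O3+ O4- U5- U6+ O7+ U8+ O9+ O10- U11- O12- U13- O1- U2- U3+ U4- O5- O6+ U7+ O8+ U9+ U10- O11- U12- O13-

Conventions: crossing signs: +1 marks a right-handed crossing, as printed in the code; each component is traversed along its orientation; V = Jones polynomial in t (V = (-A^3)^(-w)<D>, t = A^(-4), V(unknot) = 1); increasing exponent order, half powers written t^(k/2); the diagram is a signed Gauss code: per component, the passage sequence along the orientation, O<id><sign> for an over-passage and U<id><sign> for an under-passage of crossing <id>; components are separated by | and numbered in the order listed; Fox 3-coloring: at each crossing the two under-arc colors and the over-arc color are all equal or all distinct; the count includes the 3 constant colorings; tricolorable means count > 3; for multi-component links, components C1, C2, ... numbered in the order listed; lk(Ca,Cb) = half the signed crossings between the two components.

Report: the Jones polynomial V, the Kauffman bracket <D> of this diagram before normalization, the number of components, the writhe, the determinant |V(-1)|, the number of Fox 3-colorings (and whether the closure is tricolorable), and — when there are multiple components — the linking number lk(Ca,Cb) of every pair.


Jones polynomial: V(t) = -t^-4 + t^-3 + t^-1
<D> = -A^-5 - A^3 + A^7; writhe -3
components 1, writhe -3 (13 crossings)
3-colorings: 9 of 3^13, det 3 — tricolorable
note: V spans 3 powers of t: at least 3 crossings in any diagram


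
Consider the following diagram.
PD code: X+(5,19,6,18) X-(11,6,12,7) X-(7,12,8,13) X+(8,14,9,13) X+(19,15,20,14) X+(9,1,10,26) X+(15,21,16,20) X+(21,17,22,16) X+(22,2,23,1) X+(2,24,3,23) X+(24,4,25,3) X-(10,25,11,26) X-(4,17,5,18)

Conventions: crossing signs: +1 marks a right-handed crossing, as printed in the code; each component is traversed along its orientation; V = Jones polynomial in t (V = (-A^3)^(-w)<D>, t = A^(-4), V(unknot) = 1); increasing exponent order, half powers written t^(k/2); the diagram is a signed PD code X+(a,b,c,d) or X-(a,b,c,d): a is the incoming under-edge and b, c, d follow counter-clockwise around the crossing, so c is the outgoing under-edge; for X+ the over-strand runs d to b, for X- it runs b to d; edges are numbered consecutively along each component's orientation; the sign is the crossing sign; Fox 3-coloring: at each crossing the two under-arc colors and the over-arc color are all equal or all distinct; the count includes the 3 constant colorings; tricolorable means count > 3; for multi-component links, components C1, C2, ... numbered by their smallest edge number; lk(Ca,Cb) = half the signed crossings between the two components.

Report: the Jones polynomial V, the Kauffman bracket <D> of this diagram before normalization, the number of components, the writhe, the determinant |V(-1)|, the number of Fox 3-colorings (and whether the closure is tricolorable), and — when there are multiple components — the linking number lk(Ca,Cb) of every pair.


V(t) = t^2 + 2t^4 - 2t^5 + t^6 - 2t^7 + t^8
bracket: -A^-17 + 2A^-13 - A^-9 + 2A^-5 - 2A^-1 - A^7, w = +5
1 component, writhe +5, over 13 crossings
det 9, colorings 27 of 3^13 — tricolorable
observation: V spans 6 powers of t: at least 6 crossings in any diagram


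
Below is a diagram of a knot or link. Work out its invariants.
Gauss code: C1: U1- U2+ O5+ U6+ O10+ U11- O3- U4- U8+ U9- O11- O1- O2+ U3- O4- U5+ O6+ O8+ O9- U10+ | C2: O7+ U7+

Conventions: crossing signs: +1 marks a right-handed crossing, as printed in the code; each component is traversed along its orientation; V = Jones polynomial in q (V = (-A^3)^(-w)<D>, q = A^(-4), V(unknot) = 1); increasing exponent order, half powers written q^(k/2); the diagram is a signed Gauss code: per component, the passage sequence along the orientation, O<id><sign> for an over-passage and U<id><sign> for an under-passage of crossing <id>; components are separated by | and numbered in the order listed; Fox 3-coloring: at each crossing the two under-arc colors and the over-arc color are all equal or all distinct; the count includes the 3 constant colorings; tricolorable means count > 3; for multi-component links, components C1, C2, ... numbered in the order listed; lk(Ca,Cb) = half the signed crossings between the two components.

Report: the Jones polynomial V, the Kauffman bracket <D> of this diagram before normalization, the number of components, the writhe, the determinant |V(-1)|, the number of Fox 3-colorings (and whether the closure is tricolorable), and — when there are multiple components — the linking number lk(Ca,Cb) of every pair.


Jones polynomial: V(q) = q^(-7/2) - 2q^(-1/2) - 2q^(1/2) + q^(7/2)
<D> = -A^-11 + 2A + 2A^5 - A^17; writhe +1
components 2, writhe +1 (11 crossings)
linking number lk(C1,C2) = 0
3-colorings: 81 of 3^11, det 0 — tricolorable
note: palindromic: swapping q for 1/q fixes V


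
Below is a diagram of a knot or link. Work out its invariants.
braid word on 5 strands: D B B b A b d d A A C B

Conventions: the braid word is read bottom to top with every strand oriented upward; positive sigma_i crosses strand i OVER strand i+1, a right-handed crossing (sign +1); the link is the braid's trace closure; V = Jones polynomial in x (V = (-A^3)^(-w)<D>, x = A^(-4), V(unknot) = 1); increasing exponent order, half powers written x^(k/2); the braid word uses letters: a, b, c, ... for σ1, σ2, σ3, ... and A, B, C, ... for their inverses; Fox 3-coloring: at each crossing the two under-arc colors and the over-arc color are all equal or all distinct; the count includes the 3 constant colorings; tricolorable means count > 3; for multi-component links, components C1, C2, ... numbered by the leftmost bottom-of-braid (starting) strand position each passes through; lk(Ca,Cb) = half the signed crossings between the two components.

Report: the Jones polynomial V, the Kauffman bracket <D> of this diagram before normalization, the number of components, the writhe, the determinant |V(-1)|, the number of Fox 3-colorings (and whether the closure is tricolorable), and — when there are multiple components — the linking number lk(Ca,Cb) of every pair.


V(x) = -x^-6 + x^-5 - x^-4 + 2x^-3 - x^-2 + x^-1
bracket: A^-8 - A^-4 + 2 - A^4 + A^8 - A^12, w = -4
1 component, writhe -4, over 12 crossings
det 7, colorings 3 of 3^12 — not tricolorable
observation: |V(-1)| = 7: so not tricolorable, since 3 does not divide 7
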